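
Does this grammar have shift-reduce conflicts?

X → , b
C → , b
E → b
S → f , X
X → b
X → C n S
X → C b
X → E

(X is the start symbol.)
No shift-reduce conflicts

A shift-reduce conflict occurs when an LR(0) state has both:
  - a complete (reduce) item [A → α .] (dot at the end), and
  - a shift item [B → β . c γ] (dot before a terminal).

Augment with X' → X and build the canonical LR(0) collection (I0 = CLOSURE({[X' → . X]}), then GOTO on every symbol after a dot until no new states appear). It has 13 states:
  I0: { [C → . , b], [E → . b], [X → . , b], [X → . C b], [X → . C n S], [X → . E], [X → . b], [X' → . X] }  — shift
  I1: { [C → , . b], [X → , . b] }  — shift
  I2: { [X → C . b], [X → C . n S] }  — shift
  I3: { [X → E .] }  — reduce
  I4: { [X' → X .] }  — accept
  I5: { [E → b .], [X → b .] }  — 2 reduces
  I6: { [X → C b .] }  — reduce
  I7: { [S → . f , X], [X → C n . S] }  — shift
  I8: { [X → C n S .] }  — reduce
  I9: { [S → f . , X] }  — shift
  I10: { [C → . , b], [E → . b], [S → f , . X], [X → . , b], [X → . C b], [X → . C n S], [X → . E], [X → . b] }  — shift
  I11: { [S → f , X .] }  — reduce
  I12: { [C → , b .], [X → , b .] }  — 2 reduces

No state contains both a complete item and a shift item.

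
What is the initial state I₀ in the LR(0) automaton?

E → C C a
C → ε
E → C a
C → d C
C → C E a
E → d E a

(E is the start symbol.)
{ [C → . C E a], [C → . d C], [C → .], [E → . C C a], [E → . C a], [E → . d E a], [E' → . E] }

First, augment the grammar with E' → E
I₀ = CLOSURE({ [E' → . E] }):
  [E' → . E] has the dot before E: add [E → . C C a], [E → . C a], [E → . d E a]
  [E → . C C a] has the dot before C: add [C → .], [C → . d C], [C → . C E a]
No further items can be added.

I₀ = { [C → . C E a], [C → . d C], [C → .], [E → . C C a], [E → . C a], [E → . d E a], [E' → . E] }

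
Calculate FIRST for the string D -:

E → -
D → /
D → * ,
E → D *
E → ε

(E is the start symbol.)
{ '*', '/' }

FIRST sets of the non-terminals involved (from the grammar, by fixed-point iteration):
  FIRST(D) = { '*', '/' }

To compute FIRST(D -), process the symbols left to right:
Symbol D is a non-terminal. Add FIRST(D) \ {ε} = { '*', '/' }
D is not nullable (ε ∉ FIRST(D)), so stop here.
FIRST(D -) = { '*', '/' }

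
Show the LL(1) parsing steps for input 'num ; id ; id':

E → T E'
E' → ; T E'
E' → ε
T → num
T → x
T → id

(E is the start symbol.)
LL(1) parsing maintains a stack (initially the start symbol over $) and the input. At each step: if the stack top is a terminal, match it against the current input token; if it is a non-terminal N, replace it with the RHS of M[N, lookahead] (the unique production whose predict set contains the lookahead).

Stack is shown with the top on the left.

Stack     Input            Action
---------------------------------
E $       num ; id ; id $  output E → T E'
T E' $    num ; id ; id $  output T → num
num E' $  num ; id ; id $  match 'num'
E' $      ; id ; id $      output E' → ; T E'
; T E' $  ; id ; id $      match ';'
T E' $    id ; id $        output T → id
id E' $   id ; id $        match 'id'
E' $      ; id $           output E' → ; T E'
; T E' $  ; id $           match ';'
T E' $    id $             output T → id
id E' $   id $             match 'id'
E' $      $                output E' → ε
$         $                accept

The string is accepted.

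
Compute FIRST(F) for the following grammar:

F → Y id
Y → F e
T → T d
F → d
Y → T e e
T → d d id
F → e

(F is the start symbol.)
{ 'd', 'e' }

FIRST sets of the other non-terminals involved (by the same procedure, iterated to a fixed point):
  FIRST(Y) = { 'd', 'e' }

From F → Y id:
  - Y is a non-terminal: add FIRST(Y) \ {ε} = { 'd', 'e' }
    Y is not nullable, so stop
From F → d:
  - d is a terminal: add 'd' and stop
From F → e:
  - e is a terminal: add 'e' and stop

Collecting: FIRST(F) = { 'd', 'e' }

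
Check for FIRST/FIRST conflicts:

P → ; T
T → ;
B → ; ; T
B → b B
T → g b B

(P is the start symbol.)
No FIRST/FIRST conflicts.

Productions for T:
  T → ;: FIRST = { ';' }
  T → g b B: FIRST = { 'g' }
Productions for B:
  B → ; ; T: FIRST = { ';' }
  B → b B: FIRST = { 'b' }
P has only one production, so no FIRST/FIRST conflict is possible there.

All alternatives of each non-terminal have pairwise disjoint FIRST sets.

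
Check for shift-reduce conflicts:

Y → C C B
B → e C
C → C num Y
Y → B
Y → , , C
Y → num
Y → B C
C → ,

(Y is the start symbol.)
Augment with Y' → Y and build the canonical LR(0) collection (I0 = CLOSURE({[Y' → . Y]}), then GOTO on every symbol after a dot until no new states appear). It has 16 states:
  I0: { [B → . e C], [C → . ,], [C → . C num Y], [Y → . , , C], [Y → . B C], [Y → . B], [Y → . C C B], [Y → . num], [Y' → . Y] }  — shift
  I1: { [C → , .], [Y → , . , C] }  — shift, reduce
  I2: { [C → . ,], [C → . C num Y], [Y → B . C], [Y → B .] }  — shift, reduce
  I3: { [C → . ,], [C → . C num Y], [C → C . num Y], [Y → C . C B] }  — shift
  I4: { [Y' → Y .] }  — accept
  I5: { [B → e . C], [C → . ,], [C → . C num Y] }  — shift
  I6: { [Y → num .] }  — reduce
  I7: { [C → , .] }  — reduce
  I8: { [B → e C .], [C → C . num Y] }  — shift, reduce
  I9: { [B → . e C], [C → . ,], [C → . C num Y], [C → C num . Y], [Y → . , , C], [Y → . B C], [Y → . B], [Y → . C C B], [Y → . num] }  — shift
  I10: { [C → C num Y .] }  — reduce
  I11: { [B → . e C], [C → C . num Y], [Y → C C . B] }  — shift
  I12: { [Y → C C B .] }  — reduce
  I13: { [C → C . num Y], [Y → B C .] }  — shift, reduce
  I14: { [C → . ,], [C → . C num Y], [Y → , , . C] }  — shift
  I15: { [C → C . num Y], [Y → , , C .] }  — shift, reduce

I1 contains reduce item [C → , .] and shift item [Y → , . , C] — shift-reduce conflict.
I2 contains reduce item [Y → B .] and shift item [C → . ,] — shift-reduce conflict.
I8 contains reduce item [B → e C .] and shift item [C → C . num Y] — shift-reduce conflict.
I13 contains reduce item [Y → B C .] and shift item [C → C . num Y] — shift-reduce conflict.
I15 contains reduce item [Y → , , C .] and shift item [C → C . num Y] — shift-reduce conflict.

Answer: Yes — I1: [C → , .] vs [Y → , . , C]; I2: [Y → B .] vs [C → . ,]; I8: [B → e C .] vs [C → C . num Y]; I13: [Y → B C .] vs [C → C . num Y]; I15: [Y → , , C .] vs [C → C . num Y]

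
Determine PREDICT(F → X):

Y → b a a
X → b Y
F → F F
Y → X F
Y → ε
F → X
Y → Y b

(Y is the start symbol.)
PREDICT(F → X) = (FIRST(RHS) \ {ε}) ∪ (FOLLOW(F) if ε ∈ FIRST(RHS), i.e. RHS ⇒* ε)
FIRST(X) = { 'b' }
FIRST(X) = { 'b' }
ε ∉ FIRST(X), so FOLLOW(F) is not added.
PREDICT(F → X) = { 'b' }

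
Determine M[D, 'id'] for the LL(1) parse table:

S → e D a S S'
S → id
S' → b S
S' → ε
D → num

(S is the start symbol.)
To find M[D, 'id'], we find productions for D where 'id' is in the predict set (PREDICT(N → α) = (FIRST(α) \ {ε}) ∪ (FOLLOW(N) if α ⇒* ε)).

D → num: PREDICT = { 'num' }

M[D, 'id'] is empty (no production applies)

Answer: Empty (error entry)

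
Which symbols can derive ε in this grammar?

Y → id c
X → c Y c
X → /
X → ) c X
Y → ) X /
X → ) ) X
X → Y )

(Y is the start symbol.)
None

There are no ε-productions, so no non-terminal can derive ε.
No non-terminals are nullable.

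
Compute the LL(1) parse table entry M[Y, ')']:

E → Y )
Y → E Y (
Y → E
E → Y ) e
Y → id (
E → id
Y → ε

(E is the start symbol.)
Y → E Y (, Y → E, Y → ε

To find M[Y, ')'], we find productions for Y where ')' is in the predict set (PREDICT(N → α) = (FIRST(α) \ {ε}) ∪ (FOLLOW(N) if α ⇒* ε)).

Relevant sets:
  FIRST(E) = { ')', 'id' }
  FOLLOW(Y) = { '(', ')' }

Y → E Y (: PREDICT = { ')', 'id' }
  ')' is in predict set, so this production goes in M[Y, ')']
Y → E: PREDICT = { ')', 'id' }
  ')' is in predict set, so this production goes in M[Y, ')']
Y → id (: PREDICT = { 'id' }
Y → ε: PREDICT = { '(', ')' }
  ')' is in predict set, so this production goes in M[Y, ')']

M[Y, ')'] = Y → E Y (, Y → E, Y → ε  (a multiply-defined cell — the grammar is not LL(1))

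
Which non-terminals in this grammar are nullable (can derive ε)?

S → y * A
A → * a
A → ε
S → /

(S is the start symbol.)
ε-productions: A → ε
So A is immediately nullable.
No further non-terminal can be added: every production for the remaining non-terminals contains a terminal or a non-nullable non-terminal.
Nullable = { 'A' }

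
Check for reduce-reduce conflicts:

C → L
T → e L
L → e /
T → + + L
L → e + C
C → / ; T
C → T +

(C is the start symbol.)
Augment with C' → C and build the canonical LR(0) collection (I0 = CLOSURE({[C' → . C]}), then GOTO on every symbol after a dot until no new states appear). It has 18 states:
  I0: { [C → . / ; T], [C → . L], [C → . T +], [C' → . C], [L → . e + C], [L → . e /], [T → . + + L], [T → . e L] }  — shift
  I1: { [T → + . + L] }  — shift
  I2: { [C → / . ; T] }  — shift
  I3: { [C' → C .] }  — accept
  I4: { [C → L .] }  — reduce
  I5: { [C → T . +] }  — shift
  I6: { [L → . e + C], [L → . e /], [L → e . + C], [L → e . /], [T → e . L] }  — shift
  I7: { [C → . / ; T], [C → . L], [C → . T +], [L → . e + C], [L → . e /], [L → e + . C], [T → . + + L], [T → . e L] }  — shift
  I8: { [L → e / .] }  — reduce
  I9: { [T → e L .] }  — reduce
  I10: { [L → e . + C], [L → e . /] }  — shift
  I11: { [L → e + C .] }  — reduce
  I12: { [C → T + .] }  — reduce
  I13: { [C → / ; . T], [T → . + + L], [T → . e L] }  — shift
  I14: { [C → / ; T .] }  — reduce
  I15: { [L → . e + C], [L → . e /], [T → e . L] }  — shift
  I16: { [L → . e + C], [L → . e /], [T → + + . L] }  — shift
  I17: { [T → + + L .] }  — reduce

No state contains more than one complete item.

Answer: No reduce-reduce conflicts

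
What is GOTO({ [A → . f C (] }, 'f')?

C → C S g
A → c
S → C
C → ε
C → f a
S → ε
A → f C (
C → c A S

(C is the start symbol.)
GOTO(I, 'f') = CLOSURE({ [A → αX.β] : [A → α.Xβ] ∈ I, X = 'f' })

Items with dot before 'f', with the dot advanced:
  [A → . f C (] → [A → f . C (]
Closure of the advanced items:
  [A → f . C (] has the dot before C: add [C → . C S g], [C → .], [C → . f a], [C → . c A S]

GOTO = { [A → f . C (], [C → . C S g], [C → . c A S], [C → . f a], [C → .] }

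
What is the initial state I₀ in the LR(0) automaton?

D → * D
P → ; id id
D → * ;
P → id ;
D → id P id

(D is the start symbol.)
First, augment the grammar with D' → D
I₀ = CLOSURE({ [D' → . D] }):
  [D' → . D] has the dot before D: add [D → . * D], [D → . * ;], [D → . id P id]
No further items can be added.

I₀ = { [D → . * ;], [D → . * D], [D → . id P id], [D' → . D] }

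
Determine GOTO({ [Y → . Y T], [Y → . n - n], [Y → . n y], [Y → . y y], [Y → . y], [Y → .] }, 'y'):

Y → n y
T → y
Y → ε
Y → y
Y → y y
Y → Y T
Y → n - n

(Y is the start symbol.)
GOTO(I, 'y') = CLOSURE({ [A → αX.β] : [A → α.Xβ] ∈ I, X = 'y' })

Items with dot before 'y', with the dot advanced:
  [Y → . y] → [Y → y .]
  [Y → . y y] → [Y → y . y]
Closure adds nothing (no advanced item has the dot before a non-terminal).

GOTO = { [Y → y . y], [Y → y .] }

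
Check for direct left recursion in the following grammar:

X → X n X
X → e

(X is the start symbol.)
X → X n X: LEFT RECURSIVE (starts with X)
X → e: starts with e

The grammar has direct left recursion on: X.

Answer: Yes, X is left-recursive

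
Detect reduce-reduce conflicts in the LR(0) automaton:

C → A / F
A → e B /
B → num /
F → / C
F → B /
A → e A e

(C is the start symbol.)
A reduce-reduce conflict occurs when an LR(0) state has two complete items [A → α .] and [B → β .] — both call for a reduction, and with no lookahead the parser cannot choose between them.

Augment with C' → C and build the canonical LR(0) collection (I0 = CLOSURE({[C' → . C]}), then GOTO on every symbol after a dot until no new states appear). It has 16 states:
  I0: { [A → . e A e], [A → . e B /], [C → . A / F], [C' → . C] }  — shift
  I1: { [C → A . / F] }  — shift
  I2: { [C' → C .] }  — accept
  I3: { [A → . e A e], [A → . e B /], [A → e . A e], [A → e . B /], [B → . num /] }  — shift
  I4: { [A → e A . e] }  — shift
  I5: { [A → e B . /] }  — shift
  I6: { [B → num . /] }  — shift
  I7: { [B → num / .] }  — reduce
  I8: { [A → e B / .] }  — reduce
  I9: { [A → e A e .] }  — reduce
  I10: { [B → . num /], [C → A / . F], [F → . / C], [F → . B /] }  — shift
  I11: { [A → . e A e], [A → . e B /], [C → . A / F], [F → / . C] }  — shift
  I12: { [F → B . /] }  — shift
  I13: { [C → A / F .] }  — reduce
  I14: { [F → B / .] }  — reduce
  I15: { [F → / C .] }  — reduce

No state contains more than one complete item.

Answer: No reduce-reduce conflicts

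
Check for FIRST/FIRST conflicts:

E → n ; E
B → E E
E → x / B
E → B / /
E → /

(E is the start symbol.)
A FIRST/FIRST conflict occurs when two productions N → α and N → β for the same non-terminal have FIRST(α) ∩ FIRST(β) ≠ ∅ (with ε ∈ FIRST of a nullable right-hand side, so two nullable alternatives also conflict).

FIRST sets of the non-terminals at (or reachable through a nullable prefix from) the front of some alternative:
  FIRST(B) = { '/', 'n', 'x' }

Productions for E:
  E → n ; E: FIRST = { 'n' }
  E → x / B: FIRST = { 'x' }
  E → B / /: FIRST = { '/', 'n', 'x' }
  E → /: FIRST = { '/' }
B has only one production, so no FIRST/FIRST conflict is possible there.

Conflict for E: E → n ; E and E → B / /
  Overlap: { 'n' }
Conflict for E: E → x / B and E → B / /
  Overlap: { 'x' }
Conflict for E: E → B / / and E → /
  Overlap: { '/' }

Answer: Yes. E → n ';' E / E → B '/' '/' on { 'n' }; E → x '/' B / E → B '/' '/' on { 'x' }; E → B '/' '/' / E → '/' on { '/' }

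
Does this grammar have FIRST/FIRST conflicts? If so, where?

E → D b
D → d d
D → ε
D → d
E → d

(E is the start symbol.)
Yes. E → D b / E → d on { 'd' }; D → d d / D → d on { 'd' }

FIRST sets of the non-terminals at (or reachable through a nullable prefix from) the front of some alternative:
  FIRST(D) = { 'd', ε }

Productions for E:
  E → D b: FIRST = { 'b', 'd' }
  E → d: FIRST = { 'd' }
Productions for D:
  D → d d: FIRST = { 'd' }
  D → ε: FIRST = { ε }
  D → d: FIRST = { 'd' }

Conflict for E: E → D b and E → d
  Overlap: { 'd' }
Conflict for D: D → d d and D → d
  Overlap: { 'd' }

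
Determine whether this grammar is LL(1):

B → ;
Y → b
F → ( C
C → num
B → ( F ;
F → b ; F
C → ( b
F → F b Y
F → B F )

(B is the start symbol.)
Relevant sets:
  FIRST(F) = { '(', ';', 'b' }
  FIRST(B) = { '(', ';' }

For B:
  PREDICT(B → ';') = { ';' }
  PREDICT(B → '(' F ';') = { '(' }
For F:
  PREDICT(F → '(' C) = { '(' }
  PREDICT(F → b ';' F) = { 'b' }
  PREDICT(F → F b Y) = { '(', ';', 'b' }
  PREDICT(F → B F ')') = { '(', ';' }
For C:
  PREDICT(C → num) = { 'num' }
  PREDICT(C → '(' b) = { '(' }
Y has a single production, so nothing to check there.

Conflict found: Predict set conflict for F: { '(' }
The grammar is NOT LL(1).

Answer: No. Predict set conflict for F: { '(' }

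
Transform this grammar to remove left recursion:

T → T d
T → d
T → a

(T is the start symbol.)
T → d T'
T → a T'
T' → d T'
T' → ε

T is directly left-recursive. The standard transformation for
  A → A α₁ | ... | A α_m | β₁ | ... | β_n
is
  A  → β₁ A' | ... | β_n A'
  A' → α₁ A' | ... | α_m A' | ε

T → d becomes T → d T'
T → a becomes T → a T'
T → T d becomes T' → d T'
Add T' → ε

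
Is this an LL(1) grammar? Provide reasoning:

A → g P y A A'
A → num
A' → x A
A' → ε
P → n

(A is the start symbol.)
A grammar is LL(1) if for each non-terminal N with multiple productions, the predict sets of those productions are pairwise disjoint, where PREDICT(N → α) = (FIRST(α) \ {ε}) ∪ (FOLLOW(N) if α ⇒* ε).

Relevant sets:
  FOLLOW(A') = { $, 'x' }

For A:
  PREDICT(A → g P y A A') = { 'g' }
  PREDICT(A → num) = { 'num' }
For A':
  PREDICT(A' → x A) = { 'x' }
  PREDICT(A' → ε) = { $, 'x' }
P has a single production, so nothing to check there.

Conflict found: Predict set conflict for A': { 'x' }
The grammar is NOT LL(1).

Answer: No. Predict set conflict for A': { 'x' }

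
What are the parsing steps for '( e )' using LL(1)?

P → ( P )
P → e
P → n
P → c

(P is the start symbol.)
LL(1) parsing maintains a stack (initially the start symbol over $) and the input. At each step: if the stack top is a terminal, match it against the current input token; if it is a non-terminal N, replace it with the RHS of M[N, lookahead] (the unique production whose predict set contains the lookahead).

Stack is shown with the top on the left.

Stack    Input    Action
------------------------
P $      ( e ) $  output P → ( P )
( P ) $  ( e ) $  match '('
P ) $    e ) $    output P → e
e ) $    e ) $    match 'e'
) $      ) $      match ')'
$        $        accept

The string is accepted.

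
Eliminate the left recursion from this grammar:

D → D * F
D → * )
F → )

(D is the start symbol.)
D is directly left-recursive. The standard transformation for
  A → A α₁ | ... | A α_m | β₁ | ... | β_n
is
  A  → β₁ A' | ... | β_n A'
  A' → α₁ A' | ... | α_m A' | ε

D → * ) becomes D → * ) D'
D → D * F becomes D' → * F D'
Add D' → ε

Productions for other non-terminals are unchanged:
  F → )

Resulting grammar:
D → * ) D'
D' → * F D'
D' → ε
F → )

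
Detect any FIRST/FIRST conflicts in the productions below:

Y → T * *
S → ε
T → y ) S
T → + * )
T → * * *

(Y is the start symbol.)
No FIRST/FIRST conflicts.

Productions for T:
  T → y ) S: FIRST = { 'y' }
  T → + * ): FIRST = { '+' }
  T → * * *: FIRST = { '*' }
Y, S have only one production, so no FIRST/FIRST conflict is possible there.

All alternatives of each non-terminal have pairwise disjoint FIRST sets.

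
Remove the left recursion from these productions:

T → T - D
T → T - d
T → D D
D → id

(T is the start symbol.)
T → D D T'
T' → - D T'
T' → - d T'
T' → ε
D → id

T is directly left-recursive. The standard transformation for
  A → A α₁ | ... | A α_m | β₁ | ... | β_n
is
  A  → β₁ A' | ... | β_n A'
  A' → α₁ A' | ... | α_m A' | ε

T → D D becomes T → D D T'
T → T - D becomes T' → - D T'
T → T - d becomes T' → - d T'
Add T' → ε

Productions for other non-terminals are unchanged:
  D → id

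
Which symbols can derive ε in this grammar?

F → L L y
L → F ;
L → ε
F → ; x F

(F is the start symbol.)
A non-terminal is nullable if it can derive ε (the empty string): either it has an ε-production, or it has a production whose right-hand side consists entirely of nullable non-terminals.

ε-productions: L → ε
So L is immediately nullable.
No further non-terminal can be added: every production for the remaining non-terminals contains a terminal or a non-nullable non-terminal.
Nullable = { 'L' }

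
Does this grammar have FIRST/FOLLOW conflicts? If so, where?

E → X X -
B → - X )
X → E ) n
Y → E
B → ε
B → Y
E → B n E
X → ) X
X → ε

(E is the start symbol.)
Yes. B → Y with FOLLOW(B) on { 'n' }; X → E ')' n with FOLLOW(X) on { ')', '-', 'n' }; X → ')' X with FOLLOW(X) on { ')' }

A FIRST/FOLLOW conflict occurs when a non-terminal N has a nullable alternative N → β (β ⇒* ε) and another alternative N → α with FIRST(α) ∩ FOLLOW(N) ≠ ∅: on such a lookahead the parser cannot decide between expanding α and letting N vanish via β.

Nullable non-terminals: B, X.
FIRST sets used below: FIRST(Y) = { ')', '-', 'n' }, FIRST(E) = { ')', '-', 'n' }

B: nullable alternative(s) B → ε; FOLLOW(B) = { 'n' }
  B → - X ): FIRST \ {ε} = { '-' } — disjoint from FOLLOW(B)
  B → ε: FIRST \ {ε} = { } — this is the only nullable alternative, skip
  B → Y: FIRST \ {ε} = { ')', '-', 'n' } — overlaps FOLLOW(B) on { 'n' }: CONFLICT

X: nullable alternative(s) X → ε; FOLLOW(X) = { ')', '-', 'n' }
  X → E ) n: FIRST \ {ε} = { ')', '-', 'n' } — overlaps FOLLOW(X) on { ')', '-', 'n' }: CONFLICT
  X → ) X: FIRST \ {ε} = { ')' } — overlaps FOLLOW(X) on { ')' }: CONFLICT
  X → ε: FIRST \ {ε} = { } — this is the only nullable alternative, skip

E, Y have no nullable alternative, so no FIRST/FOLLOW check is needed there.

So the grammar has 3 FIRST/FOLLOW conflicts (marked CONFLICT above).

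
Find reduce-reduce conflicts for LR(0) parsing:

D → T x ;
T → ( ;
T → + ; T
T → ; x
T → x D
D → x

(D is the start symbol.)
Augment with D' → D and build the canonical LR(0) collection (I0 = CLOSURE({[D' → . D]}), then GOTO on every symbol after a dot until no new states appear). It has 15 states:
  I0: { [D → . T x ;], [D → . x], [D' → . D], [T → . ( ;], [T → . + ; T], [T → . ; x], [T → . x D] }  — shift
  I1: { [T → ( . ;] }  — shift
  I2: { [T → + . ; T] }  — shift
  I3: { [T → ; . x] }  — shift
  I4: { [D' → D .] }  — accept
  I5: { [D → T . x ;] }  — shift
  I6: { [D → . T x ;], [D → . x], [D → x .], [T → . ( ;], [T → . + ; T], [T → . ; x], [T → . x D], [T → x . D] }  — shift, reduce
  I7: { [T → x D .] }  — reduce
  I8: { [D → T x . ;] }  — shift
  I9: { [D → T x ; .] }  — reduce
  I10: { [T → ; x .] }  — reduce
  I11: { [T → + ; . T], [T → . ( ;], [T → . + ; T], [T → . ; x], [T → . x D] }  — shift
  I12: { [T → + ; T .] }  — reduce
  I13: { [D → . T x ;], [D → . x], [T → . ( ;], [T → . + ; T], [T → . ; x], [T → . x D], [T → x . D] }  — shift
  I14: { [T → ( ; .] }  — reduce

No state contains more than one complete item.

Answer: No reduce-reduce conflicts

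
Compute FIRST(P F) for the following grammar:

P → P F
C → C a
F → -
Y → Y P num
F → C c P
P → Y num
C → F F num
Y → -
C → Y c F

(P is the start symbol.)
{ '-' }

FIRST sets of the non-terminals involved (from the grammar, by fixed-point iteration):
  FIRST(P) = { '-' }

To compute FIRST(P F), process the symbols left to right:
Symbol P is a non-terminal. Add FIRST(P) \ {ε} = { '-' }
P is not nullable (ε ∉ FIRST(P)), so stop here.
FIRST(P F) = { '-' }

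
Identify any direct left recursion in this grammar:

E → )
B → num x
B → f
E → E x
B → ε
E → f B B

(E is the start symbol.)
E → ): starts with ')'
B → num x: starts with num
B → f: starts with f
E → E x: LEFT RECURSIVE (starts with E)
B → ε: starts with ε
E → f B B: starts with f

The grammar has direct left recursion on: E.

Answer: Yes, E is left-recursive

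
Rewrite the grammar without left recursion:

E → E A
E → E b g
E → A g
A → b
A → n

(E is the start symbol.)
E is directly left-recursive. The standard transformation for
  A → A α₁ | ... | A α_m | β₁ | ... | β_n
is
  A  → β₁ A' | ... | β_n A'
  A' → α₁ A' | ... | α_m A' | ε

E → A g becomes E → A g E'
E → E A becomes E' → A E'
E → E b g becomes E' → b g E'
Add E' → ε

Productions for other non-terminals are unchanged:
  A → b
  A → n

Resulting grammar:
E → A g E'
E' → A E'
E' → b g E'
E' → ε
A → b
A → n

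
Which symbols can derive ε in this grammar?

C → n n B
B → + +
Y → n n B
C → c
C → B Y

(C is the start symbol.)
None

There are no ε-productions, so no non-terminal can derive ε.
No non-terminals are nullable.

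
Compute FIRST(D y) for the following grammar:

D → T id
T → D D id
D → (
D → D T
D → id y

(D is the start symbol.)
{ '(', 'id' }

FIRST sets of the non-terminals involved (from the grammar, by fixed-point iteration):
  FIRST(D) = { '(', 'id' }

To compute FIRST(D y), process the symbols left to right:
Symbol D is a non-terminal. Add FIRST(D) \ {ε} = { '(', 'id' }
D is not nullable (ε ∉ FIRST(D)), so stop here.
FIRST(D y) = { '(', 'id' }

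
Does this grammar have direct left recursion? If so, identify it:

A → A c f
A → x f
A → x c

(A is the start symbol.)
A → A c f: LEFT RECURSIVE (starts with A)
A → x f: starts with x
A → x c: starts with x

The grammar has direct left recursion on: A.

Answer: Yes, A is left-recursive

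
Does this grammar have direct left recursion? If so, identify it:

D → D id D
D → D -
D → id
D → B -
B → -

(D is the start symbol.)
Yes, D is left-recursive

Direct left recursion occurs when N → N α for some non-terminal N (the right-hand side begins with the left-hand side itself).

D → D id D: LEFT RECURSIVE (starts with D)
D → D -: LEFT RECURSIVE (starts with D)
D → id: starts with id
D → B -: starts with B
B → -: starts with '-'

The grammar has direct left recursion on: D.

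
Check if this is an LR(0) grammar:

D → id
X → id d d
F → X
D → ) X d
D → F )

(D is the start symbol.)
No. Shift-reduce conflict between [D → id .] and [X → id . d d]

Augment with D' → D and build the canonical LR(0) collection (I0 = CLOSURE({[D' → . D]}), then GOTO on every symbol after a dot until no new states appear). It has 12 states:
  I0: { [D → . ) X d], [D → . F )], [D → . id], [D' → . D], [F → . X], [X → . id d d] }  — shift
  I1: { [D → ) . X d], [X → . id d d] }  — shift
  I2: { [D' → D .] }  — accept
  I3: { [D → F . )] }  — shift
  I4: { [F → X .] }  — reduce
  I5: { [D → id .], [X → id . d d] }  — shift, reduce
  I6: { [X → id d . d] }  — shift
  I7: { [X → id d d .] }  — reduce
  I8: { [D → F ) .] }  — reduce
  I9: { [D → ) X . d] }  — shift
  I10: { [X → id . d d] }  — shift
  I11: { [D → ) X d .] }  — reduce

Conflict in state I5:
  Shift-reduce conflict between [D → id .] and [X → id . d d]
So the grammar is NOT LR(0).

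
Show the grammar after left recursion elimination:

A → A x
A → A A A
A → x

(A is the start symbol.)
A is directly left-recursive. The standard transformation for
  A → A α₁ | ... | A α_m | β₁ | ... | β_n
is
  A  → β₁ A' | ... | β_n A'
  A' → α₁ A' | ... | α_m A' | ε

A → x becomes A → x A'
A → A x becomes A' → x A'
A → A A A becomes A' → A A A'
Add A' → ε

Resulting grammar:
A → x A'
A' → x A'
A' → A A A'
A' → ε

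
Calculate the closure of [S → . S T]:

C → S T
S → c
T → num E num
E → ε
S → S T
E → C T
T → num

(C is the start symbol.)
{ [S → . S T], [S → . c] }

To compute CLOSURE, for each item [A → α.Bβ] where B is a non-terminal, add [B → .γ] for all productions B → γ; repeat for the newly added items until nothing changes.

Start with: [S → . S T]
  [S → . S T] has the dot before S: add [S → . c]
No further items can be added.

CLOSURE = { [S → . S T], [S → . c] }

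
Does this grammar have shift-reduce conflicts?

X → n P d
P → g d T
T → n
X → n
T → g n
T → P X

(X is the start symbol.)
Yes — I2: [X → n .] vs [P → . g d T]

A shift-reduce conflict occurs when an LR(0) state has both:
  - a complete (reduce) item [A → α .] (dot at the end), and
  - a shift item [B → β . c γ] (dot before a terminal).

Augment with X' → X and build the canonical LR(0) collection (I0 = CLOSURE({[X' → . X]}), then GOTO on every symbol after a dot until no new states appear). It has 13 states:
  I0: { [X → . n P d], [X → . n], [X' → . X] }  — shift
  I1: { [X' → X .] }  — accept
  I2: { [P → . g d T], [X → n . P d], [X → n .] }  — shift, reduce
  I3: { [X → n P . d] }  — shift
  I4: { [P → g . d T] }  — shift
  I5: { [P → . g d T], [P → g d . T], [T → . P X], [T → . g n], [T → . n] }  — shift
  I6: { [T → P . X], [X → . n P d], [X → . n] }  — shift
  I7: { [P → g d T .] }  — reduce
  I8: { [P → g . d T], [T → g . n] }  — shift
  I9: { [T → n .] }  — reduce
  I10: { [T → g n .] }  — reduce
  I11: { [T → P X .] }  — reduce
  I12: { [X → n P d .] }  — reduce

I2 contains reduce item [X → n .] and shift item [P → . g d T] — shift-reduce conflict.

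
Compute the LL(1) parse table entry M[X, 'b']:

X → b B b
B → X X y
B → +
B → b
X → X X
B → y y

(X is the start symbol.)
X → b B b, X → X X

To find M[X, 'b'], we find productions for X where 'b' is in the predict set (PREDICT(N → α) = (FIRST(α) \ {ε}) ∪ (FOLLOW(N) if α ⇒* ε)).

Relevant sets:
  FIRST(X) = { 'b' }

X → b B b: PREDICT = { 'b' }
  'b' is in predict set, so this production goes in M[X, 'b']
X → X X: PREDICT = { 'b' }
  'b' is in predict set, so this production goes in M[X, 'b']

M[X, 'b'] = X → b B b, X → X X  (a multiply-defined cell — the grammar is not LL(1))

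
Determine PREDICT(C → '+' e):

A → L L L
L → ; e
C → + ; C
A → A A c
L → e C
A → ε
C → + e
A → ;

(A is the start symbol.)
{ '+' }

PREDICT(C → '+' e) = (FIRST(RHS) \ {ε}) ∪ (FOLLOW(C) if ε ∈ FIRST(RHS), i.e. RHS ⇒* ε)
FIRST('+' e) = { '+' }
ε ∉ FIRST('+' e), so FOLLOW(C) is not added.
PREDICT(C → '+' e) = { '+' }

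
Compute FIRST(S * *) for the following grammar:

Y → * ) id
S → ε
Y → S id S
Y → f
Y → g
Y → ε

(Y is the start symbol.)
{ '*' }

FIRST sets of the non-terminals involved (from the grammar, by fixed-point iteration):
  FIRST(S) = { ε }

To compute FIRST(S * *), process the symbols left to right:
Symbol S is a non-terminal. Add FIRST(S) \ {ε} = { }
S is nullable (ε ∈ FIRST(S)), continue to the next symbol.
Symbol * is a terminal. Add '*' and stop.
FIRST(S * *) = { '*' }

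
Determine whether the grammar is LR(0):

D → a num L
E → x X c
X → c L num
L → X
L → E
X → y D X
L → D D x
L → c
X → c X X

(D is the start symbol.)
No. Shift-reduce conflict between [L → c .] and [D → . a num L]

A grammar is LR(0) if no state in the canonical LR(0) collection has:
  - both a shift item (dot before a terminal) and a complete item (shift-reduce conflict), or
  - two or more complete items (reduce-reduce conflict; the accept item [D' → D .] counts as a complete item here).

Augment with D' → D and build the canonical LR(0) collection (I0 = CLOSURE({[D' → . D]}), then GOTO on every symbol after a dot until no new states appear). It has 22 states:
  I0: { [D → . a num L], [D' → . D] }  — shift
  I1: { [D' → D .] }  — accept
  I2: { [D → a . num L] }  — shift
  I3: { [D → . a num L], [D → a num . L], [E → . x X c], [L → . D D x], [L → . E], [L → . X], [L → . c], [X → . c L num], [X → . c X X], [X → . y D X] }  — shift
  I4: { [D → . a num L], [L → D . D x] }  — shift
  I5: { [L → E .] }  — reduce
  I6: { [D → a num L .] }  — reduce
  I7: { [L → X .] }  — reduce
  I8: { [D → . a num L], [E → . x X c], [L → . D D x], [L → . E], [L → . X], [L → . c], [L → c .], [X → . c L num], [X → . c X X], [X → . y D X], [X → c . L num], [X → c . X X] }  — shift, reduce
  I9: { [E → x . X c], [X → . c L num], [X → . c X X], [X → . y D X] }  — shift
  I10: { [D → . a num L], [X → y . D X] }  — shift
  I11: { [X → . c L num], [X → . c X X], [X → . y D X], [X → y D . X] }  — shift
  I12: { [X → y D X .] }  — reduce
  I13: { [D → . a num L], [E → . x X c], [L → . D D x], [L → . E], [L → . X], [L → . c], [X → . c L num], [X → . c X X], [X → . y D X], [X → c . L num], [X → c . X X] }  — shift
  I14: { [X → c L . num] }  — shift
  I15: { [L → X .], [X → . c L num], [X → . c X X], [X → . y D X], [X → c X . X] }  — shift, reduce
  I16: { [X → c X X .] }  — reduce
  I17: { [X → c L num .] }  — reduce
  I18: { [E → x X . c] }  — shift
  I19: { [E → x X c .] }  — reduce
  I20: { [L → D D . x] }  — shift
  I21: { [L → D D x .] }  — reduce

Conflict in state I8:
  Shift-reduce conflict between [L → c .] and [D → . a num L]
So the grammar is NOT LR(0).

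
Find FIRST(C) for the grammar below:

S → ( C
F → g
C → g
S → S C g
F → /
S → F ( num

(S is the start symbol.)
To compute FIRST(C), examine every production with C on the left-hand side, reading each right-hand side left to right until a non-nullable symbol is reached.

From C → g:
  - g is a terminal: add 'g' and stop

Collecting: FIRST(C) = { 'g' }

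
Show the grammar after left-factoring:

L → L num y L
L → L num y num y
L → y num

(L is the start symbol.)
Left-factoring transforms A → αβ₁ | αβ₂ into A → αA' and A' → β₁ | β₂
(α is the longest common prefix among the alternatives). Repeat until
no nonterminal has two alternatives with a common prefix.

Round 1: L has alternatives sharing prefix 'L num y'. Introduce L': L → L num y L'
  Add: L' → L
  Add: L' → num y

No remaining common prefixes — done.

Resulting grammar:
L → L num y L'
L' → L
L' → num y
L → y num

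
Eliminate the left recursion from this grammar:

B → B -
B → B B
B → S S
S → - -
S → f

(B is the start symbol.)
B is directly left-recursive. The standard transformation for
  A → A α₁ | ... | A α_m | β₁ | ... | β_n
is
  A  → β₁ A' | ... | β_n A'
  A' → α₁ A' | ... | α_m A' | ε

B → S S becomes B → S S B'
B → B - becomes B' → - B'
B → B B becomes B' → B B'
Add B' → ε

Productions for other non-terminals are unchanged:
  S → - -
  S → f

Resulting grammar:
B → S S B'
B' → - B'
B' → B B'
B' → ε
S → - -
S → f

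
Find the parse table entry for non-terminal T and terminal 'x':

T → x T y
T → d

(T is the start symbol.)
T → x T y

To find M[T, 'x'], we find productions for T where 'x' is in the predict set (PREDICT(N → α) = (FIRST(α) \ {ε}) ∪ (FOLLOW(N) if α ⇒* ε)).

T → x T y: PREDICT = { 'x' }
  'x' is in predict set, so this production goes in M[T, 'x']
T → d: PREDICT = { 'd' }

M[T, 'x'] = T → x T y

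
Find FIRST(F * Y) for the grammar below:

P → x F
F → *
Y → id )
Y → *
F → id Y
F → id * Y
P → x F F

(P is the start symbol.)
{ '*', 'id' }

FIRST sets of the non-terminals involved (from the grammar, by fixed-point iteration):
  FIRST(F) = { '*', 'id' }

To compute FIRST(F * Y), process the symbols left to right:
Symbol F is a non-terminal. Add FIRST(F) \ {ε} = { '*', 'id' }
F is not nullable (ε ∉ FIRST(F)), so stop here.
FIRST(F * Y) = { '*', 'id' }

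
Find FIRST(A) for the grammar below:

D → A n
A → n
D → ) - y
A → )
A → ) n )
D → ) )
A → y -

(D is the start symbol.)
From A → n:
  - n is a terminal: add 'n' and stop
From A → ):
  - ')' is a terminal: add ')' and stop
From A → ) n ):
  - ')' is a terminal: add ')' and stop
From A → y -:
  - y is a terminal: add 'y' and stop

Collecting: FIRST(A) = { ')', 'n', 'y' }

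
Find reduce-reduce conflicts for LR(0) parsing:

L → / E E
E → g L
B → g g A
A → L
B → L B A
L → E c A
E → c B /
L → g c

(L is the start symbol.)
A reduce-reduce conflict occurs when an LR(0) state has two complete items [A → α .] and [B → β .] — both call for a reduction, and with no lookahead the parser cannot choose between them.

Augment with L' → L and build the canonical LR(0) collection (I0 = CLOSURE({[L' → . L]}), then GOTO on every symbol after a dot until no new states appear). It has 23 states:
  I0: { [E → . c B /], [E → . g L], [L → . / E E], [L → . E c A], [L → . g c], [L' → . L] }  — shift
  I1: { [E → . c B /], [E → . g L], [L → / . E E] }  — shift
  I2: { [L → E . c A] }  — shift
  I3: { [L' → L .] }  — accept
  I4: { [B → . L B A], [B → . g g A], [E → . c B /], [E → . g L], [E → c . B /], [L → . / E E], [L → . E c A], [L → . g c] }  — shift
  I5: { [E → . c B /], [E → . g L], [E → g . L], [L → . / E E], [L → . E c A], [L → . g c], [L → g . c] }  — shift
  I6: { [E → g L .] }  — reduce
  I7: { [B → . L B A], [B → . g g A], [E → . c B /], [E → . g L], [E → c . B /], [L → . / E E], [L → . E c A], [L → . g c], [L → g c .] }  — shift, reduce
  I8: { [E → c B . /] }  — shift
  I9: { [B → . L B A], [B → . g g A], [B → L . B A], [E → . c B /], [E → . g L], [L → . / E E], [L → . E c A], [L → . g c] }  — shift
  I10: { [B → g . g A], [E → . c B /], [E → . g L], [E → g . L], [L → . / E E], [L → . E c A], [L → . g c], [L → g . c] }  — shift
  I11: { [A → . L], [B → g g . A], [E → . c B /], [E → . g L], [E → g . L], [L → . / E E], [L → . E c A], [L → . g c], [L → g . c] }  — shift
  I12: { [B → g g A .] }  — reduce
  I13: { [A → L .], [E → g L .] }  — 2 reduces
  I14: { [A → . L], [B → L B . A], [E → . c B /], [E → . g L], [L → . / E E], [L → . E c A], [L → . g c] }  — shift
  I15: { [B → L B A .] }  — reduce
  I16: { [A → L .] }  — reduce
  I17: { [E → c B / .] }  — reduce
  I18: { [A → . L], [E → . c B /], [E → . g L], [L → . / E E], [L → . E c A], [L → . g c], [L → E c . A] }  — shift
  I19: { [L → E c A .] }  — reduce
  I20: { [E → . c B /], [E → . g L], [L → / E . E] }  — shift
  I21: { [E → . c B /], [E → . g L], [E → g . L], [L → . / E E], [L → . E c A], [L → . g c] }  — shift
  I22: { [L → / E E .] }  — reduce

I13 contains complete items [A → L .], [E → g L .] — reduce-reduce conflict.

Answer: Yes — I13: [A → L .] vs [E → g L .]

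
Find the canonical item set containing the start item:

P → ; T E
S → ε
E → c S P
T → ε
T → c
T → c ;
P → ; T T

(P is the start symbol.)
{ [P → . ; T E], [P → . ; T T], [P' → . P] }

First, augment the grammar with P' → P
I₀ = CLOSURE({ [P' → . P] }):
  [P' → . P] has the dot before P: add [P → . ; T E], [P → . ; T T]
No further items can be added.

I₀ = { [P → . ; T E], [P → . ; T T], [P' → . P] }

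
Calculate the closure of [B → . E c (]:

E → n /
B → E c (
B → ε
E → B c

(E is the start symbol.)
{ [B → . E c (], [B → .], [E → . B c], [E → . n /] }

To compute CLOSURE, for each item [A → α.Bβ] where B is a non-terminal, add [B → .γ] for all productions B → γ; repeat for the newly added items until nothing changes.

Start with: [B → . E c (]
  [B → . E c (] has the dot before E: add [E → . n /], [E → . B c]
  [E → . B c] has the dot before B: add [B → .]
No further items can be added.

CLOSURE = { [B → . E c (], [B → .], [E → . B c], [E → . n /] }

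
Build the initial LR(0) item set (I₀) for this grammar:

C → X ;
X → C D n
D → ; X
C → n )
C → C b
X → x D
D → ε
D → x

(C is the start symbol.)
{ [C → . C b], [C → . X ;], [C → . n )], [C' → . C], [X → . C D n], [X → . x D] }

First, augment the grammar with C' → C
I₀ = CLOSURE({ [C' → . C] }):
  [C' → . C] has the dot before C: add [C → . X ;], [C → . n )], [C → . C b]
  [C → . X ;] has the dot before X: add [X → . C D n], [X → . x D]
No further items can be added.

I₀ = { [C → . C b], [C → . X ;], [C → . n )], [C' → . C], [X → . C D n], [X → . x D] }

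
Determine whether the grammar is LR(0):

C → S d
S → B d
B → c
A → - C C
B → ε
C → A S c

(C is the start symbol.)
A grammar is LR(0) if no state in the canonical LR(0) collection has:
  - both a shift item (dot before a terminal) and a complete item (shift-reduce conflict), or
  - two or more complete items (reduce-reduce conflict; the accept item [C' → C .] counts as a complete item here).

Augment with C' → C and build the canonical LR(0) collection (I0 = CLOSURE({[C' → . C]}), then GOTO on every symbol after a dot until no new states appear). It has 13 states:
  I0: { [A → . - C C], [B → . c], [B → .], [C → . A S c], [C → . S d], [C' → . C], [S → . B d] }  — shift, reduce
  I1: { [A → - . C C], [A → . - C C], [B → . c], [B → .], [C → . A S c], [C → . S d], [S → . B d] }  — shift, reduce
  I2: { [B → . c], [B → .], [C → A . S c], [S → . B d] }  — shift, reduce
  I3: { [S → B . d] }  — shift
  I4: { [C' → C .] }  — accept
  I5: { [C → S . d] }  — shift
  I6: { [B → c .] }  — reduce
  I7: { [C → S d .] }  — reduce
  I8: { [S → B d .] }  — reduce
  I9: { [C → A S . c] }  — shift
  I10: { [C → A S c .] }  — reduce
  I11: { [A → - C . C], [A → . - C C], [B → . c], [B → .], [C → . A S c], [C → . S d], [S → . B d] }  — shift, reduce
  I12: { [A → - C C .] }  — reduce

Conflict in state I0:
  Shift-reduce conflict between [B → .] and [A → . - C C]
So the grammar is NOT LR(0).

Answer: No. Shift-reduce conflict between [B → .] and [A → . - C C]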